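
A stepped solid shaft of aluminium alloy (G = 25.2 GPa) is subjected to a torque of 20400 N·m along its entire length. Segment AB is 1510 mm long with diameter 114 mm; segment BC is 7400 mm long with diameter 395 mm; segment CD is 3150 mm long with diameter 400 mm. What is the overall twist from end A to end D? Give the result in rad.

J_AB = π(0.114)⁴/32 = 1.66×10^-5 m⁴; J_BC = π(0.395)⁴/32 = 2.39×10^-3 m⁴; J_CD = π(0.400)⁴/32 = 2.51×10^-3 m⁴.
θ = (T/G)·Σ L_i/J_i = (20400/25.2×10⁹)·(1.51/1.66×10^-5 + 7.40/2.39×10^-3 + 3.15/2.51×10^-3) = 0.07724 rad.

0.0772 rad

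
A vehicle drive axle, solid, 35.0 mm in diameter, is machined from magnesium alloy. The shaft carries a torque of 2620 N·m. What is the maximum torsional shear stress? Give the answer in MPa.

J = πd⁴/32 = π(0.0350)⁴/32 = 1.473×10^-7 m⁴.
τ_max = T·r/J = 2620 × 0.0175 / 1.473×10^-7 = 3.112×10^8 Pa.

311 MPa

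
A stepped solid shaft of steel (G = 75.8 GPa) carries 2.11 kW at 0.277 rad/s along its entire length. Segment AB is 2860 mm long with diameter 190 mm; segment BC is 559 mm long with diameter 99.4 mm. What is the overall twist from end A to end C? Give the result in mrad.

ω = 0.277 rad/s, so T = P/ω = 2.11×10³ / 0.2770 = 7617 N·m.
J_AB = π(0.190)⁴/32 = 1.28×10^-4 m⁴; J_BC = π(0.0994)⁴/32 = 9.58×10^-6 m⁴.
θ = (T/G)·Σ L_i/J_i = (7617/75.8×10⁹)·(2.86/1.28×10^-4 + 0.559/9.58×10^-6) = 8.108×10^-3 rad.

8.11 mrad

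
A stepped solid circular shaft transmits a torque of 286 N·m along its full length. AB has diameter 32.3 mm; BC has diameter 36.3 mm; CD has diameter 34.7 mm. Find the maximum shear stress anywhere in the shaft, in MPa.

43.2 MPa

Under the same torque, τ_max = 16T/(πd³) is largest where d is smallest — segment AB (d = 32.3 mm).
τ_max = 16·286.0/(π·(0.0323)³) = 4.322×10^7 Pa.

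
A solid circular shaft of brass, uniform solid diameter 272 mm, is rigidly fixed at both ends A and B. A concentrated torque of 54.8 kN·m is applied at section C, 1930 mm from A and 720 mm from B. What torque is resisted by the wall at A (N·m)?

14900 N·m

With uniform GJ and both ends fixed, compatibility θ_AC = θ_CB gives T_A·a = T_B·b, together with T_A + T_B = T₀.
T_A = T₀·b/(a+b) = 54800·720/2650 = 14890 N·m; T_B = 39910 N·m.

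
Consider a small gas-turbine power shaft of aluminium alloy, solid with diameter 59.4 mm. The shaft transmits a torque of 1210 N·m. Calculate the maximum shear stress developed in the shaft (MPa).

J = πd⁴/32 = π(0.0594)⁴/32 = 1.222×10^-6 m⁴.
τ_max = T·r/J = 1210 × 0.0297 / 1.222×10^-6 = 2.940×10^7 Pa.

29.4 MPa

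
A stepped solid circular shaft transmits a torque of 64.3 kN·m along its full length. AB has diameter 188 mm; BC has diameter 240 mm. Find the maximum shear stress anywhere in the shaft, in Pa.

Under the same torque, τ_max = 16T/(πd³) is largest where d is smallest — segment AB (d = 188 mm).
τ_max = 16·64300/(π·(0.188)³) = 4.928×10^7 Pa.

4.93e7 Pa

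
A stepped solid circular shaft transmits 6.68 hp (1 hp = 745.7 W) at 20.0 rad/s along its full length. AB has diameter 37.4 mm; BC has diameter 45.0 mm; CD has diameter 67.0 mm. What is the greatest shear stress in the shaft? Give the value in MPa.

24.2 MPa

ω = 20.0 rad/s, so T = P/ω = 6.68×745.7 / 20.00 = 249.1 N·m.
Under the same torque, τ_max = 16T/(πd³) is largest where d is smallest — segment AB (d = 37.4 mm).
τ_max = 16·249.1/(π·(0.0374)³) = 2.425×10^7 Pa.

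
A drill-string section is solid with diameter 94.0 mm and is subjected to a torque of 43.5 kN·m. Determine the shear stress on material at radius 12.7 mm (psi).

J = πd⁴/32 = π(0.0940)⁴/32 = 7.665×10^-6 m⁴.
Shear stress varies linearly with radius: τ = T·r/J = 43500 × 0.0127 / 7.665×10^-6 = 7.207×10^7 Pa.

10500 psi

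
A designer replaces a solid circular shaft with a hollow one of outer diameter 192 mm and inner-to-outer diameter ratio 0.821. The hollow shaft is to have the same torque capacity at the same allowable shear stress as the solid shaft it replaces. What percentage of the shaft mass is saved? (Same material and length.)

51.2 %

Equal τ_max and T ⇒ the solid shaft needs d_s³ = d_o³(1−k⁴), so d_s = 192·(1−0.821⁴)^(1/3) = 156.9 mm.
Area ratio A_h/A_s = d_o²(1−k²)/d_s² = (1−k²)/(1−k⁴)^(2/3) = 0.4881.
Mass saving = 1 − 0.4881 = 51.2 %.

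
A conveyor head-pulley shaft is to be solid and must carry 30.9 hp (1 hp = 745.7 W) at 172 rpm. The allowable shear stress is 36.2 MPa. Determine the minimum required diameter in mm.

56.5 mm

ω = 2π·172/60 = 18.01 rad/s, so T = P/ω = 30.9×745.7 / 18.01 = 1279 N·m.
For a solid shaft τ_max = 16T/(πd³), so d = (16T/(π τ_allow))^(1/3) = (16·1279/(π·3.62×10^7))^(1/3) = 0.05646 m.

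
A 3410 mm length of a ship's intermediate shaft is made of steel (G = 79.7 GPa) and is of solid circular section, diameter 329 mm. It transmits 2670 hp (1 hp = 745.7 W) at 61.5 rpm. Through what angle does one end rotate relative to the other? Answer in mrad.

11.5 mrad

ω = 2π·61.5/60 = 6.440 rad/s, so T = P/ω = 2670×745.7 / 6.440 = 309200 N·m.
J = πd⁴/32 = π(0.329)⁴/32 = 1.150×10^-3 m⁴.
θ = T·L/(G·J) = 309200 × 3.41 / (79.7×10⁹ × 1.150×10^-3) = 0.01150 rad.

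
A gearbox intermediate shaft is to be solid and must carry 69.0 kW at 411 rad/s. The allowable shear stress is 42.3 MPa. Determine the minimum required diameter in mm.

ω = 411 rad/s, so T = P/ω = 69.0×10³ / 411.0 = 167.9 N·m.
For a solid shaft τ_max = 16T/(πd³), so d = (16T/(π τ_allow))^(1/3) = (16·167.9/(π·4.23×10^7))^(1/3) = 0.02724 m.

27.2 mm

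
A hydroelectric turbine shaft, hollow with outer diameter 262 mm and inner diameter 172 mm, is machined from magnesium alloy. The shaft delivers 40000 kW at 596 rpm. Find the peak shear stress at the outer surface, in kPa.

ω = 2π·596/60 = 62.41 rad/s, so T = P/ω = 40000×10³ / 62.41 = 640900 N·m.
J = π(d_o⁴ − d_i⁴)/32 = π(0.262⁴ − 0.172⁴)/32 = 3.767×10^-4 m⁴.
τ_max = T·r/J = 640900 × 0.131 / 3.767×10^-4 = 2.229×10^8 Pa.

223000 kPa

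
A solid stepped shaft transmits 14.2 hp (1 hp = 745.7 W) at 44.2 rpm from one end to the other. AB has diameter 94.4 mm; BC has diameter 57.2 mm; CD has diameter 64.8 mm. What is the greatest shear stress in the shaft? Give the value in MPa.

ω = 2π·44.2/60 = 4.629 rad/s, so T = P/ω = 14.2×745.7 / 4.629 = 2288 N·m.
Under the same torque, τ_max = 16T/(πd³) is largest where d is smallest — segment BC (d = 57.2 mm).
τ_max = 16·2288/(π·(0.0572)³) = 6.226×10^7 Pa.

62.3 MPa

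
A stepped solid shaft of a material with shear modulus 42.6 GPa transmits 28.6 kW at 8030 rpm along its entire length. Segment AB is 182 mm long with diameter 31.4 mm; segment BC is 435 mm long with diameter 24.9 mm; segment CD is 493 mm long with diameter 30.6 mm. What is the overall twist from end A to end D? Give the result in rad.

0.0153 rad

ω = 2π·8030/60 = 840.9 rad/s, so T = P/ω = 28.6×10³ / 840.9 = 34.01 N·m.
J_AB = π(0.0314)⁴/32 = 9.54×10^-8 m⁴; J_BC = π(0.0249)⁴/32 = 3.77×10^-8 m⁴; J_CD = π(0.0306)⁴/32 = 8.61×10^-8 m⁴.
θ = (T/G)·Σ L_i/J_i = (34.01/42.6×10⁹)·(0.182/9.54×10^-8 + 0.435/3.77×10^-8 + 0.493/8.61×10^-8) = 0.01530 rad.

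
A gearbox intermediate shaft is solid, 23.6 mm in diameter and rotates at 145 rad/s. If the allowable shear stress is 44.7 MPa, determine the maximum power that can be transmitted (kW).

16.7 kW

J = πd⁴/32 = π(0.0236)⁴/32 = 3.045×10^-8 m⁴.
T_max = τ_allow·J/r = 4.47×10^7 × 3.045×10^-8 / 0.0118 = 115.4 N·m.
ω = 145 rad/s, so P_max = T_max·ω = 1.673×10^4 W.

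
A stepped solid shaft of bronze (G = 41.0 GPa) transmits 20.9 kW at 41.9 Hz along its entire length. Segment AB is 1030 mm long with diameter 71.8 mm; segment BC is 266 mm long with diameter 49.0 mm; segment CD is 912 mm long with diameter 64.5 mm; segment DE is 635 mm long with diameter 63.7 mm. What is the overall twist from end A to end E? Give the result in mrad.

3.47 mrad

ω = 2π·41.9 = 263.3 rad/s, so T = P/ω = 20.9×10³ / 263.3 = 79.39 N·m.
J_AB = π(0.0718)⁴/32 = 2.61×10^-6 m⁴; J_BC = π(0.0490)⁴/32 = 5.66×10^-7 m⁴; J_CD = π(0.0645)⁴/32 = 1.70×10^-6 m⁴; J_DE = π(0.0637)⁴/32 = 1.62×10^-6 m⁴.
θ = (T/G)·Σ L_i/J_i = (79.39/41.0×10⁹)·(1.03/2.61×10^-6 + 0.266/5.66×10^-7 + 0.912/1.70×10^-6 + 0.635/1.62×10^-6) = 3.474×10^-3 rad.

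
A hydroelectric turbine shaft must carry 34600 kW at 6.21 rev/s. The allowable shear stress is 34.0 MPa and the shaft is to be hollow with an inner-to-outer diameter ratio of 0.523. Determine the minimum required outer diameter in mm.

ω = 2π·6.21 = 39.02 rad/s, so T = P/ω = 34600×10³ / 39.02 = 886800 N·m.
For a hollow shaft with d_i/d_o = 0.523: τ_max = 16T/(π d_o³ (1−k⁴)), so d_o = [16T/(π τ_allow (1−k⁴))]^(1/3) = [16·886800/(π·3.40×10^7·0.9252)]^(1/3) = 0.5236 m.

524 mm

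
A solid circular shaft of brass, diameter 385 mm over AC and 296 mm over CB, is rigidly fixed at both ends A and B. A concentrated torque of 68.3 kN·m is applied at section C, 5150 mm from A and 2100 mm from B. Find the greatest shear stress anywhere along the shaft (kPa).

Compatibility: T_A·a/J_AC = T_B·b/J_CB with T_A + T_B = T₀.
J_AC = 2.16×10^-3 m⁴, J_CB = 7.54×10^-4 m⁴, so T_A = T₀·(J_AC/a)/((J_AC/a)+(J_CB/b)) = 36780 N·m, T_B = 31520 N·m.
τ in each portion: τ_AC = 3.28×10^6 Pa, τ_CB = 6.19×10^6 Pa; maximum is in CB.
τ_max = T_CB·r/J = 31520·0.148/7.54×10^-4 = 6.189×10^6 Pa.

6190 kPa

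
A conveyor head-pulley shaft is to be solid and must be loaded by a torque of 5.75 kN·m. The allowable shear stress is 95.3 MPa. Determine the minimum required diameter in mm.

67.5 mm

For a solid shaft τ_max = 16T/(πd³), so d = (16T/(π τ_allow))^(1/3) = (16·5750/(π·9.53×10^7))^(1/3) = 0.06748 m.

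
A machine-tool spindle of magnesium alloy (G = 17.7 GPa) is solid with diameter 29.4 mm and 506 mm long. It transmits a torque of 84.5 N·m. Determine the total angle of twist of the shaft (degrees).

1.89°

J = πd⁴/32 = π(0.0294)⁴/32 = 7.335×10^-8 m⁴.
θ = T·L/(G·J) = 84.50 × 0.506 / (17.7×10⁹ × 7.335×10^-8) = 0.03293 rad.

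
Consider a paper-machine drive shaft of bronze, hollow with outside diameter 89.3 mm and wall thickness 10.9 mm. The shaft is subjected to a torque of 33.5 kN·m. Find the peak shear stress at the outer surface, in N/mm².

356 N/mm²

J = π(d_o⁴ − d_i⁴)/32 = π(0.0893⁴ − 0.0675⁴)/32 = 4.205×10^-6 m⁴.
τ_max = T·r/J = 33500 × 0.0446 / 4.205×10^-6 = 3.557×10^8 Pa.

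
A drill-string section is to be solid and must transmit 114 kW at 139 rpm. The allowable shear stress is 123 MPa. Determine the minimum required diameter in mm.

ω = 2π·139/60 = 14.56 rad/s, so T = P/ω = 114×10³ / 14.56 = 7832 N·m.
For a solid shaft τ_max = 16T/(πd³), so d = (16T/(π τ_allow))^(1/3) = (16·7832/(π·1.23×10^8))^(1/3) = 0.06870 m.

68.7 mm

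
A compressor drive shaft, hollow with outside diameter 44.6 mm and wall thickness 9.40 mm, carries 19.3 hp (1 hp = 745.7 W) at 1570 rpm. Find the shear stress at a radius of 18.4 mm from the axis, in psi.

677 psi

ω = 2π·1570/60 = 164.4 rad/s, so T = P/ω = 19.3×745.7 / 164.4 = 87.54 N·m.
J = π(d_o⁴ − d_i⁴)/32 = π(0.0446⁴ − 0.0258⁴)/32 = 3.450×10^-7 m⁴.
Shear stress varies linearly with radius: τ = T·r/J = 87.54 × 0.0184 / 3.450×10^-7 = 4.669×10^6 Pa.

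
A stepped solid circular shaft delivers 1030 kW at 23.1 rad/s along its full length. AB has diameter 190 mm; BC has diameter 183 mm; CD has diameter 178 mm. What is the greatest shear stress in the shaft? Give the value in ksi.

ω = 23.1 rad/s, so T = P/ω = 1030×10³ / 23.10 = 44590 N·m.
Under the same torque, τ_max = 16T/(πd³) is largest where d is smallest — segment CD (d = 178 mm).
τ_max = 16·44590/(π·(0.178)³) = 4.027×10^7 Pa.

5.84 ksi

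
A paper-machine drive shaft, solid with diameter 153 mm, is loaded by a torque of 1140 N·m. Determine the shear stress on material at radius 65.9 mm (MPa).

1.40 MPa

J = πd⁴/32 = π(0.153)⁴/32 = 5.380×10^-5 m⁴.
Shear stress varies linearly with radius: τ = T·r/J = 1140 × 0.0659 / 5.380×10^-5 = 1.396×10^6 Pa.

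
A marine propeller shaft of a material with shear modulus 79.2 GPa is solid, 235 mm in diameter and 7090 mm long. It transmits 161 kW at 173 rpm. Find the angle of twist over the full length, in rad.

0.00266 rad

ω = 2π·173/60 = 18.12 rad/s, so T = P/ω = 161×10³ / 18.12 = 8887 N·m.
J = πd⁴/32 = π(0.235)⁴/32 = 2.994×10^-4 m⁴.
θ = T·L/(G·J) = 8887 × 7.09 / (79.2×10⁹ × 2.994×10^-4) = 2.657×10^-3 rad.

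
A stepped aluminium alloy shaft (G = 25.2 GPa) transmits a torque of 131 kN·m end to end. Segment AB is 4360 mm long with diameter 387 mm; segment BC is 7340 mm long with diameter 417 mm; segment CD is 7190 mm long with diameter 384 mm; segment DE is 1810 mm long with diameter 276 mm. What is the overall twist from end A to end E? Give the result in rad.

J_AB = π(0.387)⁴/32 = 2.20×10^-3 m⁴; J_BC = π(0.417)⁴/32 = 2.97×10^-3 m⁴; J_CD = π(0.384)⁴/32 = 2.13×10^-3 m⁴; J_DE = π(0.276)⁴/32 = 5.70×10^-4 m⁴.
θ = (T/G)·Σ L_i/J_i = (131000/25.2×10⁹)·(4.36/2.20×10^-3 + 7.34/2.97×10^-3 + 7.19/2.13×10^-3 + 1.81/5.70×10^-4) = 0.05717 rad.

0.0572 rad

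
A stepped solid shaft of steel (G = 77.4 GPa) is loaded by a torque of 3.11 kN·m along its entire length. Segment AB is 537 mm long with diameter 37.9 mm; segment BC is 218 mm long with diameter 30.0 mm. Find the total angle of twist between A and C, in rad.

0.217 rad

J_AB = π(0.0379)⁴/32 = 2.03×10^-7 m⁴; J_BC = π(0.0300)⁴/32 = 7.95×10^-8 m⁴.
θ = (T/G)·Σ L_i/J_i = (3110/77.4×10⁹)·(0.537/2.03×10^-7 + 0.218/7.95×10^-8) = 0.2167 rad.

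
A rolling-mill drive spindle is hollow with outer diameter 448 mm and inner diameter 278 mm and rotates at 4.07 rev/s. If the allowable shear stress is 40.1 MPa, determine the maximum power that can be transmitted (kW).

J = π(d_o⁴ − d_i⁴)/32 = π(0.448⁴ − 0.278⁴)/32 = 3.368×10^-3 m⁴.
T_max = τ_allow·J/r = 4.01×10^7 × 3.368×10^-3 / 0.224 = 603000 N·m.
ω = 2π·4.07 = 25.57 rad/s, so P_max = T_max·ω = 1.542×10^7 W.

15400 kW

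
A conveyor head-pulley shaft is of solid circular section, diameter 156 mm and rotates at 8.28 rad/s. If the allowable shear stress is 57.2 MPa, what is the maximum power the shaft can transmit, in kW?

J = πd⁴/32 = π(0.156)⁴/32 = 5.814×10^-5 m⁴.
T_max = τ_allow·J/r = 5.72×10^7 × 5.814×10^-5 / 0.0780 = 42640 N·m.
ω = 8.28 rad/s, so P_max = T_max·ω = 3.530×10^5 W.

353 kW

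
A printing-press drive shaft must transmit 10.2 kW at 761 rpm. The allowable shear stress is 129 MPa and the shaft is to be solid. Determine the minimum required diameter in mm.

ω = 2π·761/60 = 79.69 rad/s, so T = P/ω = 10.2×10³ / 79.69 = 128.0 N·m.
For a solid shaft τ_max = 16T/(πd³), so d = (16T/(π τ_allow))^(1/3) = (16·128.0/(π·1.29×10^8))^(1/3) = 0.01716 m.

17.2 mm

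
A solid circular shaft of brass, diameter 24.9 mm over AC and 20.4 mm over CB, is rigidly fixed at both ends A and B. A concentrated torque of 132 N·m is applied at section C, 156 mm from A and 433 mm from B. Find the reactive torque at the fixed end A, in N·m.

Compatibility: T_A·a/J_AC = T_B·b/J_CB with T_A + T_B = T₀.
J_AC = 3.77×10^-8 m⁴, J_CB = 1.70×10^-8 m⁴, so T_A = T₀·(J_AC/a)/((J_AC/a)+(J_CB/b)) = 113.6 N·m, T_B = 18.43 N·m.

114 N·m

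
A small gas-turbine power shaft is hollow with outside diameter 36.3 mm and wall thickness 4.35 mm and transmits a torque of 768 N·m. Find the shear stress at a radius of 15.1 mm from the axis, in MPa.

J = π(d_o⁴ − d_i⁴)/32 = π(0.0363⁴ − 0.0276⁴)/32 = 1.135×10^-7 m⁴.
Shear stress varies linearly with radius: τ = T·r/J = 768.0 × 0.0151 / 1.135×10^-7 = 1.022×10^8 Pa.

102 MPa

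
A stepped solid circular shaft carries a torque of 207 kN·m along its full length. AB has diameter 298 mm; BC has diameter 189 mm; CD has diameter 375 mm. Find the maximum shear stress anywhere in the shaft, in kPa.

Under the same torque, τ_max = 16T/(πd³) is largest where d is smallest — segment BC (d = 189 mm).
τ_max = 16·207000/(π·(0.189)³) = 1.562×10^8 Pa.

156000 kPa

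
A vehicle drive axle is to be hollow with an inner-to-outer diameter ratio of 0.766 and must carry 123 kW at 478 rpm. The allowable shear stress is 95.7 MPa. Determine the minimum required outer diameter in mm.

58.4 mm

ω = 2π·478/60 = 50.06 rad/s, so T = P/ω = 123×10³ / 50.06 = 2457 N·m.
For a hollow shaft with d_i/d_o = 0.766: τ_max = 16T/(π d_o³ (1−k⁴)), so d_o = [16T/(π τ_allow (1−k⁴))]^(1/3) = [16·2457/(π·9.57×10^7·0.6557)]^(1/3) = 0.05842 m.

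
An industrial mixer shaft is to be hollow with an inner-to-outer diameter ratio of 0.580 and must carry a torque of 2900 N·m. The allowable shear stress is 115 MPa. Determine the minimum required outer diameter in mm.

52.5 mm

For a hollow shaft with d_i/d_o = 0.580: τ_max = 16T/(π d_o³ (1−k⁴)), so d_o = [16T/(π τ_allow (1−k⁴))]^(1/3) = [16·2900/(π·1.15×10^8·0.8868)]^(1/3) = 0.05251 m.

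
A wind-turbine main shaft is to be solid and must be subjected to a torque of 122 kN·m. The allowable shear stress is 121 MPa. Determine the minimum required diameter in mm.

For a solid shaft τ_max = 16T/(πd³), so d = (16T/(π τ_allow))^(1/3) = (16·122000/(π·1.21×10^8))^(1/3) = 0.1725 m.

173 mm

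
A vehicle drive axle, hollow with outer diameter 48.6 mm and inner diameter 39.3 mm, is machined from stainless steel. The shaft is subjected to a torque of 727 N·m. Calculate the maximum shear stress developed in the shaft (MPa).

J = π(d_o⁴ − d_i⁴)/32 = π(0.0486⁴ − 0.0393⁴)/32 = 3.135×10^-7 m⁴.
τ_max = T·r/J = 727.0 × 0.0243 / 3.135×10^-7 = 5.635×10^7 Pa.

56.3 MPa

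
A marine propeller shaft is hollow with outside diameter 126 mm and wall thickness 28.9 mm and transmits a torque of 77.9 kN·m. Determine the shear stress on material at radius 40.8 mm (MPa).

141 MPa

J = π(d_o⁴ − d_i⁴)/32 = π(0.126⁴ − 0.0682⁴)/32 = 2.262×10^-5 m⁴.
Shear stress varies linearly with radius: τ = T·r/J = 77900 × 0.0408 / 2.262×10^-5 = 1.405×10^8 Pa.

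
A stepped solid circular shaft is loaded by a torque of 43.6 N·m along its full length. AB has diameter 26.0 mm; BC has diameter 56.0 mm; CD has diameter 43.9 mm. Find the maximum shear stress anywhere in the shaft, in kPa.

12600 kPa

Under the same torque, τ_max = 16T/(πd³) is largest where d is smallest — segment AB (d = 26.0 mm).
τ_max = 16·43.60/(π·(0.0260)³) = 1.263×10^7 Pa.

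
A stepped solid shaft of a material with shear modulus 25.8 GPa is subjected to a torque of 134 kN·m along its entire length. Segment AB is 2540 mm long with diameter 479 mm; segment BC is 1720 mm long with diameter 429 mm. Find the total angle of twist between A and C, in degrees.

J_AB = π(0.479)⁴/32 = 5.17×10^-3 m⁴; J_BC = π(0.429)⁴/32 = 3.33×10^-3 m⁴.
θ = (T/G)·Σ L_i/J_i = (134000/25.8×10⁹)·(2.54/5.17×10^-3 + 1.72/3.33×10^-3) = 5.239×10^-3 rad.

0.300°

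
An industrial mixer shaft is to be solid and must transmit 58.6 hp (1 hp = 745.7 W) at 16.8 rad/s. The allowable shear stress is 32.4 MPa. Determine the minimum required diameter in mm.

ω = 16.8 rad/s, so T = P/ω = 58.6×745.7 / 16.80 = 2601 N·m.
For a solid shaft τ_max = 16T/(πd³), so d = (16T/(π τ_allow))^(1/3) = (16·2601/(π·3.24×10^7))^(1/3) = 0.07422 m.

74.2 mm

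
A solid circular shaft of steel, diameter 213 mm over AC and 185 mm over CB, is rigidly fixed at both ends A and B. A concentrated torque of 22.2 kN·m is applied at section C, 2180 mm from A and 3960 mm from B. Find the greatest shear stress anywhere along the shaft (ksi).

Compatibility: T_A·a/J_AC = T_B·b/J_CB with T_A + T_B = T₀.
J_AC = 2.02×10^-4 m⁴, J_CB = 1.15×10^-4 m⁴, so T_A = T₀·(J_AC/a)/((J_AC/a)+(J_CB/b)) = 16900 N·m, T_B = 5296 N·m.
τ in each portion: τ_AC = 8.91×10^6 Pa, τ_CB = 4.26×10^6 Pa; maximum is in AC.
τ_max = T_AC·r/J = 16900·0.106/2.02×10^-4 = 8.909×10^6 Pa.

1.29 ksi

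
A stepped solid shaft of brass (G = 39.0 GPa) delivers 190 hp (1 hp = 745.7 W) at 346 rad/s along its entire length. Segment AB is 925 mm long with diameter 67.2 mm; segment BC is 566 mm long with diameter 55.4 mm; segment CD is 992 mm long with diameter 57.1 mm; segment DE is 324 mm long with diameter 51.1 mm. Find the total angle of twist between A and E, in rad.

0.0263 rad

ω = 346 rad/s, so T = P/ω = 190×745.7 / 346.0 = 409.5 N·m.
J_AB = π(0.0672)⁴/32 = 2.00×10^-6 m⁴; J_BC = π(0.0554)⁴/32 = 9.25×10^-7 m⁴; J_CD = π(0.0571)⁴/32 = 1.04×10^-6 m⁴; J_DE = π(0.0511)⁴/32 = 6.69×10^-7 m⁴.
θ = (T/G)·Σ L_i/J_i = (409.5/39.0×10⁹)·(0.925/2.00×10^-6 + 0.566/9.25×10^-7 + 0.992/1.04×10^-6 + 0.324/6.69×10^-7) = 0.02634 rad.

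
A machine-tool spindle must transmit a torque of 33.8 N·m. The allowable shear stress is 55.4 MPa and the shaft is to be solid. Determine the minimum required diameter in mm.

For a solid shaft τ_max = 16T/(πd³), so d = (16T/(π τ_allow))^(1/3) = (16·33.80/(π·5.54×10^7))^(1/3) = 0.01459 m.

14.6 mm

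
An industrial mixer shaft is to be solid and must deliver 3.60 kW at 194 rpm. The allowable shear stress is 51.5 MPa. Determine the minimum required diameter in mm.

26.0 mm

ω = 2π·194/60 = 20.32 rad/s, so T = P/ω = 3.60×10³ / 20.32 = 177.2 N·m.
For a solid shaft τ_max = 16T/(πd³), so d = (16T/(π τ_allow))^(1/3) = (16·177.2/(π·5.15×10^7))^(1/3) = 0.02597 m.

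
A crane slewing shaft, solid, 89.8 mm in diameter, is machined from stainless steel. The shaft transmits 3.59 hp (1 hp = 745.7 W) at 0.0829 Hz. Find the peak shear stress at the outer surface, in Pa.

3.61e7 Pa

ω = 2π·0.0829 = 0.5209 rad/s, so T = P/ω = 3.59×745.7 / 0.5209 = 5140 N·m.
J = πd⁴/32 = π(0.0898)⁴/32 = 6.384×10^-6 m⁴.
τ_max = T·r/J = 5140 × 0.0449 / 6.384×10^-6 = 3.615×10^7 Pa.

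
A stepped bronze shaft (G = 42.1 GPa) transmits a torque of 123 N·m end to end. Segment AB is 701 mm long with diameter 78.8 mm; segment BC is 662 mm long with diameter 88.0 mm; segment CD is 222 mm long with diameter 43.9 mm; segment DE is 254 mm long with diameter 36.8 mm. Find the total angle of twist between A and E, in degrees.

0.388°

J_AB = π(0.0788)⁴/32 = 3.79×10^-6 m⁴; J_BC = π(0.0880)⁴/32 = 5.89×10^-6 m⁴; J_CD = π(0.0439)⁴/32 = 3.65×10^-7 m⁴; J_DE = π(0.0368)⁴/32 = 1.80×10^-7 m⁴.
θ = (T/G)·Σ L_i/J_i = (123.0/42.1×10⁹)·(0.701/3.79×10^-6 + 0.662/5.89×10^-6 + 0.222/3.65×10^-7 + 0.254/1.80×10^-7) = 6.770×10^-3 rad.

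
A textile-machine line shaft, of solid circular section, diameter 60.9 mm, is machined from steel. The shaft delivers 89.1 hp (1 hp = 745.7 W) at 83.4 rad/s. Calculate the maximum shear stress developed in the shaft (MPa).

ω = 83.4 rad/s, so T = P/ω = 89.1×745.7 / 83.40 = 796.7 N·m.
J = πd⁴/32 = π(0.0609)⁴/32 = 1.350×10^-6 m⁴.
τ_max = T·r/J = 796.7 × 0.0304 / 1.350×10^-6 = 1.796×10^7 Pa.

18.0 MPa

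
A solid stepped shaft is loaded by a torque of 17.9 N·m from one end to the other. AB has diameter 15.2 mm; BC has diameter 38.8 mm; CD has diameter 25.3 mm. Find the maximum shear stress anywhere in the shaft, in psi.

3770 psi

Under the same torque, τ_max = 16T/(πd³) is largest where d is smallest — segment AB (d = 15.2 mm).
τ_max = 16·17.90/(π·(0.0152)³) = 2.596×10^7 Pa.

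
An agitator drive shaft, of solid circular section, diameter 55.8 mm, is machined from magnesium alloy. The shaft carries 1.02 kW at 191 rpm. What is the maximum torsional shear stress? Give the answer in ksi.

0.217 ksi

ω = 2π·191/60 = 20.00 rad/s, so T = P/ω = 1.02×10³ / 20.00 = 51.00 N·m.
J = πd⁴/32 = π(0.0558)⁴/32 = 9.518×10^-7 m⁴.
τ_max = T·r/J = 51.00 × 0.0279 / 9.518×10^-7 = 1.495×10^6 Pa.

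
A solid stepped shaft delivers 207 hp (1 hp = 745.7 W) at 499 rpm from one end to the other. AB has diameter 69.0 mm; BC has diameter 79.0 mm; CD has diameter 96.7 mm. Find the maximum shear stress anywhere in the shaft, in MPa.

45.8 MPa

ω = 2π·499/60 = 52.26 rad/s, so T = P/ω = 207×745.7 / 52.26 = 2954 N·m.
Under the same torque, τ_max = 16T/(πd³) is largest where d is smallest — segment AB (d = 69.0 mm).
τ_max = 16·2954/(π·(0.0690)³) = 4.580×10^7 Pa.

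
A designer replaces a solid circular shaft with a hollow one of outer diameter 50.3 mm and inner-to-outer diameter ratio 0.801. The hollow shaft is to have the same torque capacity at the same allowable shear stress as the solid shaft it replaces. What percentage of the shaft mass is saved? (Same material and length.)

49.0 %

Equal τ_max and T ⇒ the solid shaft needs d_s³ = d_o³(1−k⁴), so d_s = 50.3·(1−0.801⁴)^(1/3) = 42.15 mm.
Area ratio A_h/A_s = d_o²(1−k²)/d_s² = (1−k²)/(1−k⁴)^(2/3) = 0.5104.
Mass saving = 1 − 0.5104 = 49.0 %.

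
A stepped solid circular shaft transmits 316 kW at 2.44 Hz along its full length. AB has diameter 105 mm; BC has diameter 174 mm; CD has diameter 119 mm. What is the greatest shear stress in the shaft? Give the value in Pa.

ω = 2π·2.44 = 15.33 rad/s, so T = P/ω = 316×10³ / 15.33 = 20610 N·m.
Under the same torque, τ_max = 16T/(πd³) is largest where d is smallest — segment AB (d = 105 mm).
τ_max = 16·20610/(π·(0.105)³) = 9.068×10^7 Pa.

9.07e7 Pa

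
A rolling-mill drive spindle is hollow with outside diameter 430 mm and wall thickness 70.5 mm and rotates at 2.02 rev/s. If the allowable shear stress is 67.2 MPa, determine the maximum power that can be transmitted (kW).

J = π(d_o⁴ − d_i⁴)/32 = π(0.430⁴ − 0.289⁴)/32 = 2.672×10^-3 m⁴.
T_max = τ_allow·J/r = 6.72×10^7 × 2.672×10^-3 / 0.215 = 835000 N·m.
ω = 2π·2.02 = 12.69 rad/s, so P_max = T_max·ω = 1.060×10^7 W.

10600 kW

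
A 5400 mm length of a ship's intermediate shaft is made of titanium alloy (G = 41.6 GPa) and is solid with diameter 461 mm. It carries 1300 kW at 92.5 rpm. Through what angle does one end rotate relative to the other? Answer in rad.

0.00393 rad

ω = 2π·92.5/60 = 9.687 rad/s, so T = P/ω = 1300×10³ / 9.687 = 134200 N·m.
J = πd⁴/32 = π(0.461)⁴/32 = 4.434×10^-3 m⁴.
θ = T·L/(G·J) = 134200 × 5.40 / (41.6×10⁹ × 4.434×10^-3) = 3.929×10^-3 rad.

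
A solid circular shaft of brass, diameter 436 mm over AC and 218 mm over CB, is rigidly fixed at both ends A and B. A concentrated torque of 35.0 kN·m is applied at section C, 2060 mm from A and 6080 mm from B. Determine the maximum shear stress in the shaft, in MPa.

2.11 MPa

Compatibility: T_A·a/J_AC = T_B·b/J_CB with T_A + T_B = T₀.
J_AC = 3.55×10^-3 m⁴, J_CB = 2.22×10^-4 m⁴, so T_A = T₀·(J_AC/a)/((J_AC/a)+(J_CB/b)) = 34270 N·m, T_B = 725.8 N·m.
τ in each portion: τ_AC = 2.11×10^6 Pa, τ_CB = 3.57×10^5 Pa; maximum is in AC.
τ_max = T_AC·r/J = 34270·0.218/3.55×10^-3 = 2.106×10^6 Pa.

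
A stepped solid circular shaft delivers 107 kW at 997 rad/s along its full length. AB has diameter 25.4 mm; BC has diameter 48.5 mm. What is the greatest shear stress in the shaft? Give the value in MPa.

33.4 MPa

ω = 997 rad/s, so T = P/ω = 107×10³ / 997.0 = 107.3 N·m.
Under the same torque, τ_max = 16T/(πd³) is largest where d is smallest — segment AB (d = 25.4 mm).
τ_max = 16·107.3/(π·(0.0254)³) = 3.335×10^7 Pa.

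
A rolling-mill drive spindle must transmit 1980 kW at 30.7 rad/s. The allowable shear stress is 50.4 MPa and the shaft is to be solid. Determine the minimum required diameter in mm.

ω = 30.7 rad/s, so T = P/ω = 1980×10³ / 30.70 = 64500 N·m.
For a solid shaft τ_max = 16T/(πd³), so d = (16T/(π τ_allow))^(1/3) = (16·64500/(π·5.04×10^7))^(1/3) = 0.1868 m.

187 mm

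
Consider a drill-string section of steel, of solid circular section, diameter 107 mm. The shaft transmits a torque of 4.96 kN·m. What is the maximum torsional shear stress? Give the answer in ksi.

J = πd⁴/32 = π(0.107)⁴/32 = 1.287×10^-5 m⁴.
τ_max = T·r/J = 4960 × 0.0535 / 1.287×10^-5 = 2.062×10^7 Pa.

2.99 ksi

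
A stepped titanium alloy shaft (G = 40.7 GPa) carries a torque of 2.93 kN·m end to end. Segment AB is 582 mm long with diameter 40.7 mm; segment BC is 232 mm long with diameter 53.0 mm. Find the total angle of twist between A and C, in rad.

0.177 rad

J_AB = π(0.0407)⁴/32 = 2.69×10^-7 m⁴; J_BC = π(0.0530)⁴/32 = 7.75×10^-7 m⁴.
θ = (T/G)·Σ L_i/J_i = (2930/40.7×10⁹)·(0.582/2.69×10^-7 + 0.232/7.75×10^-7) = 0.1771 rad.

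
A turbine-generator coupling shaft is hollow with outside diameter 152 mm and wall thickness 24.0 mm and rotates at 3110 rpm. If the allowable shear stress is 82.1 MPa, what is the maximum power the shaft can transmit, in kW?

14400 kW

J = π(d_o⁴ − d_i⁴)/32 = π(0.152⁴ − 0.104⁴)/32 = 4.092×10^-5 m⁴.
T_max = τ_allow·J/r = 8.21×10^7 × 4.092×10^-5 / 0.0760 = 44200 N·m.
ω = 2π·3110/60 = 325.7 rad/s, so P_max = T_max·ω = 1.440×10^7 W.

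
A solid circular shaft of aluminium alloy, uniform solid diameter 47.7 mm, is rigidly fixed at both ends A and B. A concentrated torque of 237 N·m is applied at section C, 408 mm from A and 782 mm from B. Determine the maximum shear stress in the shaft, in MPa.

7.31 MPa

With uniform GJ and both ends fixed, compatibility θ_AC = θ_CB gives T_A·a = T_B·b, together with T_A + T_B = T₀.
T_A = T₀·b/(a+b) = 237.0·782/1190 = 155.7 N·m; T_B = 81.26 N·m.
τ in each portion: τ_AC = 7.31×10^6 Pa, τ_CB = 3.81×10^6 Pa; maximum is in AC.
τ_max = T_AC·r/J = 155.7·0.0239/5.08×10^-7 = 7.308×10^6 Pa.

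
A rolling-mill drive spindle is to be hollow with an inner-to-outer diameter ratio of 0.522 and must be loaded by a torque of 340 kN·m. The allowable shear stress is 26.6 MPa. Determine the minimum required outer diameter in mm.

413 mm

For a hollow shaft with d_i/d_o = 0.522: τ_max = 16T/(π d_o³ (1−k⁴)), so d_o = [16T/(π τ_allow (1−k⁴))]^(1/3) = [16·340000/(π·2.66×10^7·0.9258)]^(1/3) = 0.4128 m.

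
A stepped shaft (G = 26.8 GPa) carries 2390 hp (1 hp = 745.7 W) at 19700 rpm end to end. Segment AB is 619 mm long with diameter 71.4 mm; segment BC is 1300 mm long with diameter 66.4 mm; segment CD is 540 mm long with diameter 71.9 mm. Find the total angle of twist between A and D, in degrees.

ω = 2π·19700/60 = 2063 rad/s, so T = P/ω = 2390×745.7 / 2063 = 863.9 N·m.
J_AB = π(0.0714)⁴/32 = 2.55×10^-6 m⁴; J_BC = π(0.0664)⁴/32 = 1.91×10^-6 m⁴; J_CD = π(0.0719)⁴/32 = 2.62×10^-6 m⁴.
θ = (T/G)·Σ L_i/J_i = (863.9/26.8×10⁹)·(0.619/2.55×10^-6 + 1.30/1.91×10^-6 + 0.540/2.62×10^-6) = 0.03641 rad.

2.09°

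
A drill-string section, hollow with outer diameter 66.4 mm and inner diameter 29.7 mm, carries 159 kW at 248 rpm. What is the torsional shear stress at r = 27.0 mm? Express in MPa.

ω = 2π·248/60 = 25.97 rad/s, so T = P/ω = 159×10³ / 25.97 = 6122 N·m.
J = π(d_o⁴ − d_i⁴)/32 = π(0.0664⁴ − 0.0297⁴)/32 = 1.832×10^-6 m⁴.
Shear stress varies linearly with radius: τ = T·r/J = 6122 × 0.0270 / 1.832×10^-6 = 9.023×10^7 Pa.

90.2 MPa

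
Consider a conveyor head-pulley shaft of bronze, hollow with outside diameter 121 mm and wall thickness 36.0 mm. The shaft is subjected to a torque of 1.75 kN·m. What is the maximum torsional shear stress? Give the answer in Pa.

5.17e6 Pa

J = π(d_o⁴ − d_i⁴)/32 = π(0.121⁴ − 0.0490⁴)/32 = 2.048×10^-5 m⁴.
τ_max = T·r/J = 1750 × 0.0605 / 2.048×10^-5 = 5.170×10^6 Pa.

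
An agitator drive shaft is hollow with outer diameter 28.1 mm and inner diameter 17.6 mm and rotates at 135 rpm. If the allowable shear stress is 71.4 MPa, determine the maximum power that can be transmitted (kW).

J = π(d_o⁴ − d_i⁴)/32 = π(0.0281⁴ − 0.0176⁴)/32 = 5.179×10^-8 m⁴.
T_max = τ_allow·J/r = 7.14×10^7 × 5.179×10^-8 / 0.0140 = 263.2 N·m.
ω = 2π·135/60 = 14.14 rad/s, so P_max = T_max·ω = 3721 W.

3.72 kW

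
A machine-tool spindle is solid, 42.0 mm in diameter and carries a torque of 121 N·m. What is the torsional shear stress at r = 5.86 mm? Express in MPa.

J = πd⁴/32 = π(0.0420)⁴/32 = 3.055×10^-7 m⁴.
Shear stress varies linearly with radius: τ = T·r/J = 121.0 × 0.00586 / 3.055×10^-7 = 2.321×10^6 Pa.

2.32 MPa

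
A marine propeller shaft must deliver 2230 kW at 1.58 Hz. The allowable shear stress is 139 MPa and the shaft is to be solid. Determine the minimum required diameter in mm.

ω = 2π·1.58 = 9.927 rad/s, so T = P/ω = 2230×10³ / 9.927 = 224600 N·m.
For a solid shaft τ_max = 16T/(πd³), so d = (16T/(π τ_allow))^(1/3) = (16·224600/(π·1.39×10^8))^(1/3) = 0.2019 m.

202 mm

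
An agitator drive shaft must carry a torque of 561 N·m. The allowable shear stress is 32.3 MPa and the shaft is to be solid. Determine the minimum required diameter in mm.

For a solid shaft τ_max = 16T/(πd³), so d = (16T/(π τ_allow))^(1/3) = (16·561.0/(π·3.23×10^7))^(1/3) = 0.04456 m.

44.6 mm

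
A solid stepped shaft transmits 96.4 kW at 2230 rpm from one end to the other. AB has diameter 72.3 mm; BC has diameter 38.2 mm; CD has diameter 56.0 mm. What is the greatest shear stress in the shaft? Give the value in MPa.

ω = 2π·2230/60 = 233.5 rad/s, so T = P/ω = 96.4×10³ / 233.5 = 412.8 N·m.
Under the same torque, τ_max = 16T/(πd³) is largest where d is smallest — segment BC (d = 38.2 mm).
τ_max = 16·412.8/(π·(0.0382)³) = 3.772×10^7 Pa.

37.7 MPa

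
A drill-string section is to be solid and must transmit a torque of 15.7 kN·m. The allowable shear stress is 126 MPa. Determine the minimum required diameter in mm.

85.9 mm

For a solid shaft τ_max = 16T/(πd³), so d = (16T/(π τ_allow))^(1/3) = (16·15700/(π·1.26×10^8))^(1/3) = 0.08593 m.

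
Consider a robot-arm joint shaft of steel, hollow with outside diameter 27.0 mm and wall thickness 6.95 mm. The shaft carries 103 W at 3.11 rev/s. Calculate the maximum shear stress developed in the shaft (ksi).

ω = 2π·3.11 = 19.54 rad/s, so T = P/ω = 103 / 19.54 = 5.271 N·m.
J = π(d_o⁴ − d_i⁴)/32 = π(0.0270⁴ − 0.0131⁴)/32 = 4.928×10^-8 m⁴.
τ_max = T·r/J = 5.271 × 0.0135 / 4.928×10^-8 = 1.444×10^6 Pa.

0.209 ksi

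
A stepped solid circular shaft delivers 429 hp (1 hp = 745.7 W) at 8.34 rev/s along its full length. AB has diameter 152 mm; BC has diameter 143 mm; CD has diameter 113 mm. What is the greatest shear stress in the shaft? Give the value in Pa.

ω = 2π·8.34 = 52.40 rad/s, so T = P/ω = 429×745.7 / 52.40 = 6105 N·m.
Under the same torque, τ_max = 16T/(πd³) is largest where d is smallest — segment CD (d = 113 mm).
τ_max = 16·6105/(π·(0.113)³) = 2.155×10^7 Pa.

2.15e7 Pa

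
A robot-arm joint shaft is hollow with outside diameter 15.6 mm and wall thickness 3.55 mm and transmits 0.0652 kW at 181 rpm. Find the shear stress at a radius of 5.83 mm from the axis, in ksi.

ω = 2π·181/60 = 18.95 rad/s, so T = P/ω = 0.0652×10³ / 18.95 = 3.440 N·m.
J = π(d_o⁴ − d_i⁴)/32 = π(0.0156⁴ − 0.00850⁴)/32 = 5.302×10^-9 m⁴.
Shear stress varies linearly with radius: τ = T·r/J = 3.440 × 0.00583 / 5.302×10^-9 = 3.783×10^6 Pa.

0.549 ksi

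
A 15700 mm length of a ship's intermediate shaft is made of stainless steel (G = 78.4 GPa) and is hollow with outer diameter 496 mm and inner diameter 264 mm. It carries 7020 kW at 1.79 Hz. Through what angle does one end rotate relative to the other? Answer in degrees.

ω = 2π·1.79 = 11.25 rad/s, so T = P/ω = 7020×10³ / 11.25 = 624200 N·m.
J = π(d_o⁴ − d_i⁴)/32 = π(0.496⁴ − 0.264⁴)/32 = 5.465×10^-3 m⁴.
θ = T·L/(G·J) = 624200 × 15.7 / (78.4×10⁹ × 5.465×10^-3) = 0.02287 rad.

1.31°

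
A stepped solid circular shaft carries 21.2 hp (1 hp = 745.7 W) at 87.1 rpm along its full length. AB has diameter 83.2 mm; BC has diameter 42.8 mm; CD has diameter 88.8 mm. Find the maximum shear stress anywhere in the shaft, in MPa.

113 MPa

ω = 2π·87.1/60 = 9.121 rad/s, so T = P/ω = 21.2×745.7 / 9.121 = 1733 N·m.
Under the same torque, τ_max = 16T/(πd³) is largest where d is smallest — segment BC (d = 42.8 mm).
τ_max = 16·1733/(π·(0.0428)³) = 1.126×10^8 Pa.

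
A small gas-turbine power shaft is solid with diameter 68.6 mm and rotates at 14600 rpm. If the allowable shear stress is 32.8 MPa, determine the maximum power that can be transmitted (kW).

3180 kW

J = πd⁴/32 = π(0.0686)⁴/32 = 2.174×10^-6 m⁴.
T_max = τ_allow·J/r = 3.28×10^7 × 2.174×10^-6 / 0.0343 = 2079 N·m.
ω = 2π·14600/60 = 1529 rad/s, so P_max = T_max·ω = 3.179×10^6 W.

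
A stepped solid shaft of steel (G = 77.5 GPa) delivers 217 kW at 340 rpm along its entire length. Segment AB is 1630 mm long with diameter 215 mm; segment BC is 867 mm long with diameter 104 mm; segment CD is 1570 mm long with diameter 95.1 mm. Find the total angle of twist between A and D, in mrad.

ω = 2π·340/60 = 35.60 rad/s, so T = P/ω = 217×10³ / 35.60 = 6095 N·m.
J_AB = π(0.215)⁴/32 = 2.10×10^-4 m⁴; J_BC = π(0.104)⁴/32 = 1.15×10^-5 m⁴; J_CD = π(0.0951)⁴/32 = 8.03×10^-6 m⁴.
θ = (T/G)·Σ L_i/J_i = (6095/77.5×10⁹)·(1.63/2.10×10^-4 + 0.867/1.15×10^-5 + 1.57/8.03×10^-6) = 0.02192 rad.

21.9 mrad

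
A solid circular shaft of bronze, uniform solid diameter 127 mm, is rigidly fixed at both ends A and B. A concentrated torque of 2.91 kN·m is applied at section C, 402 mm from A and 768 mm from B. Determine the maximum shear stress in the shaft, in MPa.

With uniform GJ and both ends fixed, compatibility θ_AC = θ_CB gives T_A·a = T_B·b, together with T_A + T_B = T₀.
T_A = T₀·b/(a+b) = 2910·768/1170 = 1910 N·m; T_B = 999.8 N·m.
τ in each portion: τ_AC = 4.75×10^6 Pa, τ_CB = 2.49×10^6 Pa; maximum is in AC.
τ_max = T_AC·r/J = 1910·0.0635/2.55×10^-5 = 4.749×10^6 Pa.

4.75 MPa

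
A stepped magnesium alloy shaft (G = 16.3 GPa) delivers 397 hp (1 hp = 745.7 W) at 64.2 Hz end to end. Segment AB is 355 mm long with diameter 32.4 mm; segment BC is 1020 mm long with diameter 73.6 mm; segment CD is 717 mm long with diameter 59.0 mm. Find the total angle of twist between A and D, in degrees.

10.9°

ω = 2π·64.2 = 403.4 rad/s, so T = P/ω = 397×745.7 / 403.4 = 733.9 N·m.
J_AB = π(0.0324)⁴/32 = 1.08×10^-7 m⁴; J_BC = π(0.0736)⁴/32 = 2.88×10^-6 m⁴; J_CD = π(0.0590)⁴/32 = 1.19×10^-6 m⁴.
θ = (T/G)·Σ L_i/J_i = (733.9/16.3×10⁹)·(0.355/1.08×10^-7 + 1.02/2.88×10^-6 + 0.717/1.19×10^-6) = 0.1908 rad.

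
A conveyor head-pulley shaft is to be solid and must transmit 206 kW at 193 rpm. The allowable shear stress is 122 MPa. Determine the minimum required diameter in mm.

ω = 2π·193/60 = 20.21 rad/s, so T = P/ω = 206×10³ / 20.21 = 10190 N·m.
For a solid shaft τ_max = 16T/(πd³), so d = (16T/(π τ_allow))^(1/3) = (16·10190/(π·1.22×10^8))^(1/3) = 0.07521 m.

75.2 mm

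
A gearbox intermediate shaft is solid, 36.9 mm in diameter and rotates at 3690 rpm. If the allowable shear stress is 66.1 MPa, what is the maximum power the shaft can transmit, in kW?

J = πd⁴/32 = π(0.0369)⁴/32 = 1.820×10^-7 m⁴.
T_max = τ_allow·J/r = 6.61×10^7 × 1.820×10^-7 / 0.0184 = 652.1 N·m.
ω = 2π·3690/60 = 386.4 rad/s, so P_max = T_max·ω = 2.520×10^5 W.

252 kW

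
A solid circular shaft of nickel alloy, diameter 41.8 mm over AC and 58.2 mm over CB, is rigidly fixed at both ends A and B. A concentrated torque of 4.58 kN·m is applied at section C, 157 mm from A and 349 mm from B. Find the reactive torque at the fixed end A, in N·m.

Compatibility: T_A·a/J_AC = T_B·b/J_CB with T_A + T_B = T₀.
J_AC = 3.00×10^-7 m⁴, J_CB = 1.13×10^-6 m⁴, so T_A = T₀·(J_AC/a)/((J_AC/a)+(J_CB/b)) = 1702 N·m, T_B = 2878 N·m.

1700 N·m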